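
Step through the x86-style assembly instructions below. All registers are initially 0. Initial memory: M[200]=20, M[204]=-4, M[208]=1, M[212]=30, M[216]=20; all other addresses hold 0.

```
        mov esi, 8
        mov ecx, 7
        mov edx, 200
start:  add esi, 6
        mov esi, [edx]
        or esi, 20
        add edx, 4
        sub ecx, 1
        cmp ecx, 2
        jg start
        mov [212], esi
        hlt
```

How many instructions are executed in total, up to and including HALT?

40

esi=8
ecx=7
edx=200
esi=8+6=14
esi=M[200]=20
esi=20|20=20
edx=200+4=204
ecx=7-1=6
cmp ecx, 2  (cmp 6,2)
jg start: taken
esi=20+6=26
esi=M[204]=-4
esi=(-4)|20=-4
edx=204+4=208
ecx=6-1=5
cmp ecx, 2  (cmp 5,2)
jg start: taken
esi=(-4)+6=2
esi=M[208]=1
esi=1|20=21
edx=208+4=212
ecx=5-1=4
cmp ecx, 2  (cmp 4,2)
jg start: taken
esi=21+6=27
esi=M[212]=30
esi=30|20=30
edx=212+4=216
ecx=4-1=3
cmp ecx, 2  (cmp 3,2)
jg start: taken
esi=30+6=36
esi=M[216]=20
esi=20|20=20
edx=216+4=220
ecx=3-1=2
cmp ecx, 2  (cmp 2,2)
jg start: not taken
mov [212], esi → M[212]=20
halt.
Total executed instructions: 40.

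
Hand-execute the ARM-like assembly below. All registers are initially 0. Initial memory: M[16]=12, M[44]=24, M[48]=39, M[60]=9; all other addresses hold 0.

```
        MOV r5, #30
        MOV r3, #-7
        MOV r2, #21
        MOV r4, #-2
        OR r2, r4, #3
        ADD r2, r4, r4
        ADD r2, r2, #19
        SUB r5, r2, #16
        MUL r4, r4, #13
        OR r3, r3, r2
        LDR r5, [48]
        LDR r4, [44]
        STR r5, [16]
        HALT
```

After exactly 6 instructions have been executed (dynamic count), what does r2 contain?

-4

r5=30
r3=-7
r2=21
r4=-2
r2=(-2)|3=-1
r2=(-2)+(-2)=-4
After step 6: r2 = -4.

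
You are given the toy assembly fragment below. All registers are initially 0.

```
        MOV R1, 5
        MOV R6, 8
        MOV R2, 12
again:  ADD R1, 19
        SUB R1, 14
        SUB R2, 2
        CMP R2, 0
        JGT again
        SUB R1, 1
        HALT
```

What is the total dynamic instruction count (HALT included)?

MOV R1, 5 → R1=5
MOV R6, 8 → R6=8
MOV R2, 12 → R2=12
ADD R1, 19 → R1=5+19=24
SUB R1, 14 → R1=24-14=10
SUB R2, 2 → R2=12-2=10
CMP R2, 0  (cmp 10,0)
JGT again: taken
ADD R1, 19 → R1=10+19=29
SUB R1, 14 → R1=29-14=15
SUB R2, 2 → R2=10-2=8
CMP R2, 0  (cmp 8,0)
JGT again: taken
ADD R1, 19 → R1=15+19=34
SUB R1, 14 → R1=34-14=20
SUB R2, 2 → R2=8-2=6
CMP R2, 0  (cmp 6,0)
JGT again: taken
ADD R1, 19 → R1=20+19=39
SUB R1, 14 → R1=39-14=25
SUB R2, 2 → R2=6-2=4
CMP R2, 0  (cmp 4,0)
JGT again: taken
ADD R1, 19 → R1=25+19=44
SUB R1, 14 → R1=44-14=30
SUB R2, 2 → R2=4-2=2
CMP R2, 0  (cmp 2,0)
JGT again: taken
ADD R1, 19 → R1=30+19=49
SUB R1, 14 → R1=49-14=35
SUB R2, 2 → R2=2-2=0
CMP R2, 0  (cmp 0,0)
JGT again: not taken
SUB R1, 1 → R1=35-1=34
halt.
Total executed instructions: 35.

35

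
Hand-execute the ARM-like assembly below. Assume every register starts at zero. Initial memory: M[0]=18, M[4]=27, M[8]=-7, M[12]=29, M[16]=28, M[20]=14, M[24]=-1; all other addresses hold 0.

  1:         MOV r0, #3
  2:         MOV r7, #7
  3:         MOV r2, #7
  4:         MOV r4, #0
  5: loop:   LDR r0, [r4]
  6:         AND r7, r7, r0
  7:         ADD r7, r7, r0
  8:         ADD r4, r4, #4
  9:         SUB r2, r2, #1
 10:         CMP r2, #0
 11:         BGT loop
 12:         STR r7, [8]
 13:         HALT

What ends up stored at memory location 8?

21

MOV r0, #3 → r0=3
MOV r7, #7 → r7=7
MOV r2, #7 → r2=7
MOV r4, #0 → r4=0
LDR r0, [r4] → r0=M[0]=18
AND r7, r7, r0 → r7=7&18=2
ADD r7, r7, r0 → r7=2+18=20
ADD r4, r4, #4 → r4=0+4=4
SUB r2, r2, #1 → r2=7-1=6
CMP r2, #0  (cmp 6,0)
BGT loop: taken
LDR r0, [r4] → r0=M[4]=27
AND r7, r7, r0 → r7=20&27=16
ADD r7, r7, r0 → r7=16+27=43
ADD r4, r4, #4 → r4=4+4=8
SUB r2, r2, #1 → r2=6-1=5
CMP r2, #0  (cmp 5,0)
BGT loop: taken
LDR r0, [r4] → r0=M[8]=-7
AND r7, r7, r0 → r7=43&(-7)=41
ADD r7, r7, r0 → r7=41+(-7)=34
ADD r4, r4, #4 → r4=8+4=12
SUB r2, r2, #1 → r2=5-1=4
CMP r2, #0  (cmp 4,0)
BGT loop: taken
LDR r0, [r4] → r0=M[12]=29
AND r7, r7, r0 → r7=34&29=0
ADD r7, r7, r0 → r7=0+29=29
ADD r4, r4, #4 → r4=12+4=16
SUB r2, r2, #1 → r2=4-1=3
CMP r2, #0  (cmp 3,0)
BGT loop: taken
LDR r0, [r4] → r0=M[16]=28
AND r7, r7, r0 → r7=29&28=28
ADD r7, r7, r0 → r7=28+28=56
ADD r4, r4, #4 → r4=16+4=20
SUB r2, r2, #1 → r2=3-1=2
CMP r2, #0  (cmp 2,0)
BGT loop: taken
LDR r0, [r4] → r0=M[20]=14
AND r7, r7, r0 → r7=56&14=8
ADD r7, r7, r0 → r7=8+14=22
ADD r4, r4, #4 → r4=20+4=24
SUB r2, r2, #1 → r2=2-1=1
CMP r2, #0  (cmp 1,0)
BGT loop: taken
LDR r0, [r4] → r0=M[24]=-1
AND r7, r7, r0 → r7=22&(-1)=22
ADD r7, r7, r0 → r7=22+(-1)=21
ADD r4, r4, #4 → r4=24+4=28
SUB r2, r2, #1 → r2=1-1=0
CMP r2, #0  (cmp 0,0)
BGT loop: not taken
STR r7, [8] → M[8]=21
halt.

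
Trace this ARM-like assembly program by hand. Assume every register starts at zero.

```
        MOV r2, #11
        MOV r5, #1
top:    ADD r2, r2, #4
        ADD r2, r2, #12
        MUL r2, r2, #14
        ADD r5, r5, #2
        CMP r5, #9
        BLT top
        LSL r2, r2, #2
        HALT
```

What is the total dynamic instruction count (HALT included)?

28

r2=11
r5=1
r2=11+4=15
r2=15+12=27
r2=27*14=378
r5=1+2=3
CMP r5, #9  (cmp 3,9)
BLT top: taken
r2=378+4=382
r2=382+12=394
r2=394*14=5516
r5=3+2=5
CMP r5, #9  (cmp 5,9)
BLT top: taken
r2=5516+4=5520
r2=5520+12=5532
r2=5532*14=77448
r5=5+2=7
CMP r5, #9  (cmp 7,9)
BLT top: taken
r2=77448+4=77452
r2=77452+12=77464
r2=77464*14=1084496
r5=7+2=9
CMP r5, #9  (cmp 9,9)
BLT top: not taken
r2=1084496<<2=4337984
halt.
Total executed instructions: 28.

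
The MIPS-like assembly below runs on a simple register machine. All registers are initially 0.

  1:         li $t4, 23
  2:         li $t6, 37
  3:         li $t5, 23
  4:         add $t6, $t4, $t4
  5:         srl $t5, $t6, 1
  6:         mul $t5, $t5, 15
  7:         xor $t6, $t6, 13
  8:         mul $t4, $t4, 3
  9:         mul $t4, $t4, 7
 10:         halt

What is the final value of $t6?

after li $t4, 23: $t4=23
after li $t6, 37: $t6=37
after li $t5, 23: $t5=23
after add $t6, $t4, $t4: $t6=23+23=46
after srl $t5, $t6, 1: $t5=46>>1=23
after mul $t5, $t5, 15: $t5=23*15=345
after xor $t6, $t6, 13: $t6=46^13=35
after mul $t4, $t4, 3: $t4=23*3=69
after mul $t4, $t4, 7: $t4=69*7=483
halt.

35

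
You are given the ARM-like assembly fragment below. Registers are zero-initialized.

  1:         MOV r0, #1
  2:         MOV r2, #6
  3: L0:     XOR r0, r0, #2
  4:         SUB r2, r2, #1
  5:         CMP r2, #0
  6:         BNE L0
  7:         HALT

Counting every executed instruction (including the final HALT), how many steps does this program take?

MOV r0, #1 → r0=1
MOV r2, #6 → r2=6
XOR r0, r0, #2 → r0=1^2=3
SUB r2, r2, #1 → r2=6-1=5
CMP r2, #0  (cmp 5,0)
BNE L0: taken
XOR r0, r0, #2 → r0=3^2=1
SUB r2, r2, #1 → r2=5-1=4
CMP r2, #0  (cmp 4,0)
BNE L0: taken
XOR r0, r0, #2 → r0=1^2=3
SUB r2, r2, #1 → r2=4-1=3
CMP r2, #0  (cmp 3,0)
BNE L0: taken
XOR r0, r0, #2 → r0=3^2=1
SUB r2, r2, #1 → r2=3-1=2
CMP r2, #0  (cmp 2,0)
BNE L0: taken
XOR r0, r0, #2 → r0=1^2=3
SUB r2, r2, #1 → r2=2-1=1
CMP r2, #0  (cmp 1,0)
BNE L0: taken
XOR r0, r0, #2 → r0=3^2=1
SUB r2, r2, #1 → r2=1-1=0
CMP r2, #0  (cmp 0,0)
BNE L0: not taken
halt.
Total executed instructions: 27.

27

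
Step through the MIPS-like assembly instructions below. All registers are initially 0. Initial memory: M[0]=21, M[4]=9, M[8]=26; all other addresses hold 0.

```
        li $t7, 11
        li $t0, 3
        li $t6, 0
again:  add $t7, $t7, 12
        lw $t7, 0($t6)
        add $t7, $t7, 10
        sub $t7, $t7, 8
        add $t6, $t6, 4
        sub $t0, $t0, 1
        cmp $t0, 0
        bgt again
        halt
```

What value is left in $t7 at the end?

28

$t7=11
$t0=3
$t6=0
$t7=11+12=23
$t7=M[0]=21
$t7=21+10=31
$t7=31-8=23
$t6=0+4=4
$t0=3-1=2
cmp $t0, 0  (cmp 2,0)
bgt again: taken
$t7=23+12=35
$t7=M[4]=9
$t7=9+10=19
$t7=19-8=11
$t6=4+4=8
$t0=2-1=1
cmp $t0, 0  (cmp 1,0)
bgt again: taken
$t7=11+12=23
$t7=M[8]=26
$t7=26+10=36
$t7=36-8=28
$t6=8+4=12
$t0=1-1=0
cmp $t0, 0  (cmp 0,0)
bgt again: not taken
halt.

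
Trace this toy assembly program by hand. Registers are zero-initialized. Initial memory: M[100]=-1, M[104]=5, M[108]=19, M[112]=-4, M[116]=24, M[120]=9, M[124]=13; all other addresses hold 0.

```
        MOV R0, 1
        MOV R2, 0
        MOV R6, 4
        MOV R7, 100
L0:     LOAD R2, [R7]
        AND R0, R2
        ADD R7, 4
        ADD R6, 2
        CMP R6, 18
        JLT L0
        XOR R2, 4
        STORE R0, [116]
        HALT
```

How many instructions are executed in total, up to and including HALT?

49

MOV R0, 1 → R0=1
MOV R2, 0 → R2=0
MOV R6, 4 → R6=4
MOV R7, 100 → R7=100
LOAD R2, [R7] → R2=M[100]=-1
AND R0, R2 → R0=1&(-1)=1
ADD R7, 4 → R7=100+4=104
ADD R6, 2 → R6=4+2=6
CMP R6, 18  (cmp 6,18)
JLT L0: taken
LOAD R2, [R7] → R2=M[104]=5
AND R0, R2 → R0=1&5=1
ADD R7, 4 → R7=104+4=108
ADD R6, 2 → R6=6+2=8
CMP R6, 18  (cmp 8,18)
JLT L0: taken
LOAD R2, [R7] → R2=M[108]=19
AND R0, R2 → R0=1&19=1
ADD R7, 4 → R7=108+4=112
ADD R6, 2 → R6=8+2=10
CMP R6, 18  (cmp 10,18)
JLT L0: taken
LOAD R2, [R7] → R2=M[112]=-4
AND R0, R2 → R0=1&(-4)=0
ADD R7, 4 → R7=112+4=116
ADD R6, 2 → R6=10+2=12
CMP R6, 18  (cmp 12,18)
JLT L0: taken
LOAD R2, [R7] → R2=M[116]=24
AND R0, R2 → R0=0&24=0
ADD R7, 4 → R7=116+4=120
ADD R6, 2 → R6=12+2=14
CMP R6, 18  (cmp 14,18)
JLT L0: taken
LOAD R2, [R7] → R2=M[120]=9
AND R0, R2 → R0=0&9=0
ADD R7, 4 → R7=120+4=124
ADD R6, 2 → R6=14+2=16
CMP R6, 18  (cmp 16,18)
JLT L0: taken
LOAD R2, [R7] → R2=M[124]=13
AND R0, R2 → R0=0&13=0
ADD R7, 4 → R7=124+4=128
ADD R6, 2 → R6=16+2=18
CMP R6, 18  (cmp 18,18)
JLT L0: not taken
XOR R2, 4 → R2=13^4=9
STORE R0, [116] → M[116]=0
halt.
Total executed instructions: 49.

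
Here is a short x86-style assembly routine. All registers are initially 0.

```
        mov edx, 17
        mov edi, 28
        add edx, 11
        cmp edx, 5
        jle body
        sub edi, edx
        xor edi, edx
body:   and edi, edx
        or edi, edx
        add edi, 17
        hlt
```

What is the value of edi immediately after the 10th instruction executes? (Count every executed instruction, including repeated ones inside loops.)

after mov edx, 17: edx=17
after mov edi, 28: edi=28
after add edx, 11: edx=17+11=28
cmp edx, 5  (cmp 28,5)
jle body: not taken
after sub edi, edx: edi=28-28=0
after xor edi, edx: edi=0^28=28
after and edi, edx: edi=28&28=28
after or edi, edx: edi=28|28=28
after add edi, 17: edi=28+17=45
After step 10: edi = 45.

45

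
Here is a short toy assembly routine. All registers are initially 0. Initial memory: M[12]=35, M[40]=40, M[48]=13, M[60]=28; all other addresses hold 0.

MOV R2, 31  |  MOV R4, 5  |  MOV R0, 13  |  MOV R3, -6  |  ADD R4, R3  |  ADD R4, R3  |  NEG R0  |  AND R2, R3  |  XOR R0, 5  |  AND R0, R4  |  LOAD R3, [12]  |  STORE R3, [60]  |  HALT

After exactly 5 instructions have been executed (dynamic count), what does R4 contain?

-1

after MOV R2, 31: R2=31
after MOV R4, 5: R4=5
after MOV R0, 13: R0=13
after MOV R3, -6: R3=-6
after ADD R4, R3: R4=5+(-6)=-1
After step 5: R4 = -1.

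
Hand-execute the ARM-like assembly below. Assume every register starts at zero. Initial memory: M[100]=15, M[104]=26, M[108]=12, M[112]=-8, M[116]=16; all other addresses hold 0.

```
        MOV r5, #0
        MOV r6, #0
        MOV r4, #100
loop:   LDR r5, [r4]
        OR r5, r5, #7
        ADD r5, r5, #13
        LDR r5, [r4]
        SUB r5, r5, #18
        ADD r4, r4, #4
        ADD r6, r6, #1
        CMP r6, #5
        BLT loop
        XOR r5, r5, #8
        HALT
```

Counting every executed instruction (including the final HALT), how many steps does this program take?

50

MOV r5, #0 → r5=0
MOV r6, #0 → r6=0
MOV r4, #100 → r4=100
LDR r5, [r4] → r5=M[100]=15
OR r5, r5, #7 → r5=15|7=15
ADD r5, r5, #13 → r5=15+13=28
LDR r5, [r4] → r5=M[100]=15
SUB r5, r5, #18 → r5=15-18=-3
ADD r4, r4, #4 → r4=100+4=104
ADD r6, r6, #1 → r6=0+1=1
CMP r6, #5  (cmp 1,5)
BLT loop: taken
LDR r5, [r4] → r5=M[104]=26
OR r5, r5, #7 → r5=26|7=31
ADD r5, r5, #13 → r5=31+13=44
LDR r5, [r4] → r5=M[104]=26
SUB r5, r5, #18 → r5=26-18=8
ADD r4, r4, #4 → r4=104+4=108
ADD r6, r6, #1 → r6=1+1=2
CMP r6, #5  (cmp 2,5)
BLT loop: taken
LDR r5, [r4] → r5=M[108]=12
OR r5, r5, #7 → r5=12|7=15
ADD r5, r5, #13 → r5=15+13=28
LDR r5, [r4] → r5=M[108]=12
SUB r5, r5, #18 → r5=12-18=-6
ADD r4, r4, #4 → r4=108+4=112
ADD r6, r6, #1 → r6=2+1=3
CMP r6, #5  (cmp 3,5)
BLT loop: taken
LDR r5, [r4] → r5=M[112]=-8
OR r5, r5, #7 → r5=(-8)|7=-1
ADD r5, r5, #13 → r5=(-1)+13=12
LDR r5, [r4] → r5=M[112]=-8
SUB r5, r5, #18 → r5=(-8)-18=-26
ADD r4, r4, #4 → r4=112+4=116
ADD r6, r6, #1 → r6=3+1=4
CMP r6, #5  (cmp 4,5)
BLT loop: taken
LDR r5, [r4] → r5=M[116]=16
OR r5, r5, #7 → r5=16|7=23
ADD r5, r5, #13 → r5=23+13=36
LDR r5, [r4] → r5=M[116]=16
SUB r5, r5, #18 → r5=16-18=-2
ADD r4, r4, #4 → r4=116+4=120
ADD r6, r6, #1 → r6=4+1=5
CMP r6, #5  (cmp 5,5)
BLT loop: not taken
XOR r5, r5, #8 → r5=(-2)^8=-10
halt.
Total executed instructions: 50.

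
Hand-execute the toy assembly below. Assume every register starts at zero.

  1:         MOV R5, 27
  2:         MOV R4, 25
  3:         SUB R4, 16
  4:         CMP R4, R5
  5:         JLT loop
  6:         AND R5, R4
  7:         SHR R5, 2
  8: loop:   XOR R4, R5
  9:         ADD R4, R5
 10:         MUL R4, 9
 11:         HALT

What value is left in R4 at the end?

R5=27
R4=25
R4=25-16=9
CMP R4, R5  (cmp 9,27)
JLT loop: taken
R4=9^27=18
R4=18+27=45
R4=45*9=405
halt.

405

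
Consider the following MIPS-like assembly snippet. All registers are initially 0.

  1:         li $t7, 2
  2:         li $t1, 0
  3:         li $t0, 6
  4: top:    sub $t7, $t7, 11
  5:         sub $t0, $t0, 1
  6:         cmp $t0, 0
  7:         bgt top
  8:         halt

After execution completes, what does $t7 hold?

-64

after li $t7, 2: $t7=2
after li $t1, 0: $t1=0
after li $t0, 6: $t0=6
after sub $t7, $t7, 11: $t7=2-11=-9
after sub $t0, $t0, 1: $t0=6-1=5
cmp $t0, 0  (cmp 5,0)
bgt top: taken
after sub $t7, $t7, 11: $t7=(-9)-11=-20
after sub $t0, $t0, 1: $t0=5-1=4
cmp $t0, 0  (cmp 4,0)
bgt top: taken
after sub $t7, $t7, 11: $t7=(-20)-11=-31
after sub $t0, $t0, 1: $t0=4-1=3
cmp $t0, 0  (cmp 3,0)
bgt top: taken
after sub $t7, $t7, 11: $t7=(-31)-11=-42
after sub $t0, $t0, 1: $t0=3-1=2
cmp $t0, 0  (cmp 2,0)
bgt top: taken
after sub $t7, $t7, 11: $t7=(-42)-11=-53
after sub $t0, $t0, 1: $t0=2-1=1
cmp $t0, 0  (cmp 1,0)
bgt top: taken
after sub $t7, $t7, 11: $t7=(-53)-11=-64
after sub $t0, $t0, 1: $t0=1-1=0
cmp $t0, 0  (cmp 0,0)
bgt top: not taken
halt.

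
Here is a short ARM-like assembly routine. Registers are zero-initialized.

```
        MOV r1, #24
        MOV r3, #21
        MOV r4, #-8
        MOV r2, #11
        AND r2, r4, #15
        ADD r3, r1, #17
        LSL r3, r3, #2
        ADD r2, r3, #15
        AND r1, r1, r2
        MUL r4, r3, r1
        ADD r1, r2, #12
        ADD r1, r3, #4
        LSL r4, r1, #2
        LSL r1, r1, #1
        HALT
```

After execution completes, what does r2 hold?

179

MOV r1, #24 → r1=24
MOV r3, #21 → r3=21
MOV r4, #-8 → r4=-8
MOV r2, #11 → r2=11
AND r2, r4, #15 → r2=(-8)&15=8
ADD r3, r1, #17 → r3=24+17=41
LSL r3, r3, #2 → r3=41<<2=164
ADD r2, r3, #15 → r2=164+15=179
AND r1, r1, r2 → r1=24&179=16
MUL r4, r3, r1 → r4=164*16=2624
ADD r1, r2, #12 → r1=179+12=191
ADD r1, r3, #4 → r1=164+4=168
LSL r4, r1, #2 → r4=168<<2=672
LSL r1, r1, #1 → r1=168<<1=336
halt.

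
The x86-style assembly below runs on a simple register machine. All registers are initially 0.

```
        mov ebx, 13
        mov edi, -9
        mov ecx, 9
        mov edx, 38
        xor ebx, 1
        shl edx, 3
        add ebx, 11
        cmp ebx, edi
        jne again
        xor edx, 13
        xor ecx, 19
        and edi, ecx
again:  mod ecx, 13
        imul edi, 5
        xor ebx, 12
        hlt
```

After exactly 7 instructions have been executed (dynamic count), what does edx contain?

after mov ebx, 13: ebx=13
after mov edi, -9: edi=-9
after mov ecx, 9: ecx=9
after mov edx, 38: edx=38
after xor ebx, 1: ebx=13^1=12
after shl edx, 3: edx=38<<3=304
after add ebx, 11: ebx=12+11=23
After step 7: edx = 304.

304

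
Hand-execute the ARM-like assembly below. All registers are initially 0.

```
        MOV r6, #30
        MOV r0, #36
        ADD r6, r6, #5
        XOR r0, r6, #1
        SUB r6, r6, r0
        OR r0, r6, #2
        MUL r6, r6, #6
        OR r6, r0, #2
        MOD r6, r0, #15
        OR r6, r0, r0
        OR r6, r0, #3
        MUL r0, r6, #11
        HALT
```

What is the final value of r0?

r6=30
r0=36
r6=30+5=35
r0=35^1=34
r6=35-34=1
r0=1|2=3
r6=1*6=6
r6=3|2=3
r6=3%15=3
r6=3|3=3
r6=3|3=3
r0=3*11=33
halt.

33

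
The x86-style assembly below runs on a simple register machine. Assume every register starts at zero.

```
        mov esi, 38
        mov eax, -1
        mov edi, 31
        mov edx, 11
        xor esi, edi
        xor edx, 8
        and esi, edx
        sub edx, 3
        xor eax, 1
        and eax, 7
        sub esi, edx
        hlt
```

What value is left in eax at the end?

after mov esi, 38: esi=38
after mov eax, -1: eax=-1
after mov edi, 31: edi=31
after mov edx, 11: edx=11
after xor esi, edi: esi=38^31=57
after xor edx, 8: edx=11^8=3
after and esi, edx: esi=57&3=1
after sub edx, 3: edx=3-3=0
after xor eax, 1: eax=(-1)^1=-2
after and eax, 7: eax=(-2)&7=6
after sub esi, edx: esi=1-0=1
halt.

6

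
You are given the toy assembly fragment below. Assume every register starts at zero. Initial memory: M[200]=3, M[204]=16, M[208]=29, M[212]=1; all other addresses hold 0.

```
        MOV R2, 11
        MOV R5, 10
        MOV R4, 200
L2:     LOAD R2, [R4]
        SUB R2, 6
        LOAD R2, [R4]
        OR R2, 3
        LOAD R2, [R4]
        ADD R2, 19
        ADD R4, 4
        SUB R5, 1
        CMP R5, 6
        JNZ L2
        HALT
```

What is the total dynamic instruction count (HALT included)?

MOV R2, 11 → R2=11
MOV R5, 10 → R5=10
MOV R4, 200 → R4=200
LOAD R2, [R4] → R2=M[200]=3
SUB R2, 6 → R2=3-6=-3
LOAD R2, [R4] → R2=M[200]=3
OR R2, 3 → R2=3|3=3
LOAD R2, [R4] → R2=M[200]=3
ADD R2, 19 → R2=3+19=22
ADD R4, 4 → R4=200+4=204
SUB R5, 1 → R5=10-1=9
CMP R5, 6  (cmp 9,6)
JNZ L2: taken
LOAD R2, [R4] → R2=M[204]=16
SUB R2, 6 → R2=16-6=10
LOAD R2, [R4] → R2=M[204]=16
OR R2, 3 → R2=16|3=19
LOAD R2, [R4] → R2=M[204]=16
ADD R2, 19 → R2=16+19=35
ADD R4, 4 → R4=204+4=208
SUB R5, 1 → R5=9-1=8
CMP R5, 6  (cmp 8,6)
JNZ L2: taken
LOAD R2, [R4] → R2=M[208]=29
SUB R2, 6 → R2=29-6=23
LOAD R2, [R4] → R2=M[208]=29
OR R2, 3 → R2=29|3=31
LOAD R2, [R4] → R2=M[208]=29
ADD R2, 19 → R2=29+19=48
ADD R4, 4 → R4=208+4=212
SUB R5, 1 → R5=8-1=7
CMP R5, 6  (cmp 7,6)
JNZ L2: taken
LOAD R2, [R4] → R2=M[212]=1
SUB R2, 6 → R2=1-6=-5
LOAD R2, [R4] → R2=M[212]=1
OR R2, 3 → R2=1|3=3
LOAD R2, [R4] → R2=M[212]=1
ADD R2, 19 → R2=1+19=20
ADD R4, 4 → R4=212+4=216
SUB R5, 1 → R5=7-1=6
CMP R5, 6  (cmp 6,6)
JNZ L2: not taken
halt.
Total executed instructions: 44.

44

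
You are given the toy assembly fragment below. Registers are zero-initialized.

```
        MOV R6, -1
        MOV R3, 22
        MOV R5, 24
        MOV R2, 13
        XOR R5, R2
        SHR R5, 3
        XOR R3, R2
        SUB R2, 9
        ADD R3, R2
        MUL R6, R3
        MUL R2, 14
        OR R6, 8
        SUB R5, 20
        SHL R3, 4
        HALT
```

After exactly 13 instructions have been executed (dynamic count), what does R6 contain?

-23

after MOV R6, -1: R6=-1
after MOV R3, 22: R3=22
after MOV R5, 24: R5=24
after MOV R2, 13: R2=13
after XOR R5, R2: R5=24^13=21
after SHR R5, 3: R5=21>>3=2
after XOR R3, R2: R3=22^13=27
after SUB R2, 9: R2=13-9=4
after ADD R3, R2: R3=27+4=31
after MUL R6, R3: R6=(-1)*31=-31
after MUL R2, 14: R2=4*14=56
after OR R6, 8: R6=(-31)|8=-23
after SUB R5, 20: R5=2-20=-18
After step 13: R6 = -23.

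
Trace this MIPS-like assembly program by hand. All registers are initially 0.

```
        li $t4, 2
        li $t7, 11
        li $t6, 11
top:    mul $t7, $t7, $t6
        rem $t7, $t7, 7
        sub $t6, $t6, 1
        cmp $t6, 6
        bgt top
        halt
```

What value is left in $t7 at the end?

li $t4, 2 → $t4=2
li $t7, 11 → $t7=11
li $t6, 11 → $t6=11
mul $t7, $t7, $t6 → $t7=11*11=121
rem $t7, $t7, 7 → $t7=121%7=2
sub $t6, $t6, 1 → $t6=11-1=10
cmp $t6, 6  (cmp 10,6)
bgt top: taken
mul $t7, $t7, $t6 → $t7=2*10=20
rem $t7, $t7, 7 → $t7=20%7=6
sub $t6, $t6, 1 → $t6=10-1=9
cmp $t6, 6  (cmp 9,6)
bgt top: taken
mul $t7, $t7, $t6 → $t7=6*9=54
rem $t7, $t7, 7 → $t7=54%7=5
sub $t6, $t6, 1 → $t6=9-1=8
cmp $t6, 6  (cmp 8,6)
bgt top: taken
mul $t7, $t7, $t6 → $t7=5*8=40
rem $t7, $t7, 7 → $t7=40%7=5
sub $t6, $t6, 1 → $t6=8-1=7
cmp $t6, 6  (cmp 7,6)
bgt top: taken
mul $t7, $t7, $t6 → $t7=5*7=35
rem $t7, $t7, 7 → $t7=35%7=0
sub $t6, $t6, 1 → $t6=7-1=6
cmp $t6, 6  (cmp 6,6)
bgt top: not taken
halt.

0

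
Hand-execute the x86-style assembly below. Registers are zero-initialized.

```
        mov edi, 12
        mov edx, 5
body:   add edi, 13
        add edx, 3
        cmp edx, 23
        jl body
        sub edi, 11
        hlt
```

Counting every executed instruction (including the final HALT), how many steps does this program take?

28

mov edi, 12 → edi=12
mov edx, 5 → edx=5
add edi, 13 → edi=12+13=25
add edx, 3 → edx=5+3=8
cmp edx, 23  (cmp 8,23)
jl body: taken
add edi, 13 → edi=25+13=38
add edx, 3 → edx=8+3=11
cmp edx, 23  (cmp 11,23)
jl body: taken
add edi, 13 → edi=38+13=51
add edx, 3 → edx=11+3=14
cmp edx, 23  (cmp 14,23)
jl body: taken
add edi, 13 → edi=51+13=64
add edx, 3 → edx=14+3=17
cmp edx, 23  (cmp 17,23)
jl body: taken
add edi, 13 → edi=64+13=77
add edx, 3 → edx=17+3=20
cmp edx, 23  (cmp 20,23)
jl body: taken
add edi, 13 → edi=77+13=90
add edx, 3 → edx=20+3=23
cmp edx, 23  (cmp 23,23)
jl body: not taken
sub edi, 11 → edi=90-11=79
halt.
Total executed instructions: 28.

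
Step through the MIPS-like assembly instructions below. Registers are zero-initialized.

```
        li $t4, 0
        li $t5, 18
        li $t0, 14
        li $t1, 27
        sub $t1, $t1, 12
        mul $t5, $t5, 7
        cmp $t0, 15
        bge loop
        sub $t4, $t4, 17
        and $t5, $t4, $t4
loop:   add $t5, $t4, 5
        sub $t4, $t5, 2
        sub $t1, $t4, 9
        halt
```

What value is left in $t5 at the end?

after li $t4, 0: $t4=0
after li $t5, 18: $t5=18
after li $t0, 14: $t0=14
after li $t1, 27: $t1=27
after sub $t1, $t1, 12: $t1=27-12=15
after mul $t5, $t5, 7: $t5=18*7=126
cmp $t0, 15  (cmp 14,15)
bge loop: not taken
after sub $t4, $t4, 17: $t4=0-17=-17
after and $t5, $t4, $t4: $t5=(-17)&(-17)=-17
after add $t5, $t4, 5: $t5=(-17)+5=-12
after sub $t4, $t5, 2: $t4=(-12)-2=-14
after sub $t1, $t4, 9: $t1=(-14)-9=-23
halt.

-12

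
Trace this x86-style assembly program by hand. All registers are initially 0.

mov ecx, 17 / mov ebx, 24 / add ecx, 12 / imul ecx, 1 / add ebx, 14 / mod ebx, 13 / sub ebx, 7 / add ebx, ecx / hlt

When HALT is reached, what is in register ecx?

29

after mov ecx, 17: ecx=17
after mov ebx, 24: ebx=24
after add ecx, 12: ecx=17+12=29
after imul ecx, 1: ecx=29*1=29
after add ebx, 14: ebx=24+14=38
after mod ebx, 13: ebx=38%13=12
after sub ebx, 7: ebx=12-7=5
after add ebx, ecx: ebx=5+29=34
halt.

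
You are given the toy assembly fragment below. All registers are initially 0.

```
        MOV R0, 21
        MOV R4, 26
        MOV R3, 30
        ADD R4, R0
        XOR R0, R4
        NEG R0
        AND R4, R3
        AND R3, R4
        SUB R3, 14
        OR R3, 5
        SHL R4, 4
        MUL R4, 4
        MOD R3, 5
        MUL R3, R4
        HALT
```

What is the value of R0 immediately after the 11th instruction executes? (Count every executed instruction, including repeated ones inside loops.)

R0=21
R4=26
R3=30
R4=26+21=47
R0=21^47=58
R0=-(58)=-58
R4=47&30=14
R3=30&14=14
R3=14-14=0
R3=0|5=5
R4=14<<4=224
After step 11: R0 = -58.

-58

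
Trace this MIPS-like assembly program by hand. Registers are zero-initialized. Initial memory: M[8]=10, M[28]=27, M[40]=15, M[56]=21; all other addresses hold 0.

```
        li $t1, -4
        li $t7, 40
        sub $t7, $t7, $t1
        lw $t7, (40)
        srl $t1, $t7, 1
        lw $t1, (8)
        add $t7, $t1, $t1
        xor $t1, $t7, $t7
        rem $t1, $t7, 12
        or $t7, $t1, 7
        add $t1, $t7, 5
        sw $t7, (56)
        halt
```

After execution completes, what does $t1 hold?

after li $t1, -4: $t1=-4
after li $t7, 40: $t7=40
after sub $t7, $t7, $t1: $t7=40-(-4)=44
after lw $t7, (40): $t7=M[40]=15
after srl $t1, $t7, 1: $t1=15>>1=7
after lw $t1, (8): $t1=M[8]=10
after add $t7, $t1, $t1: $t7=10+10=20
after xor $t1, $t7, $t7: $t1=20^20=0
after rem $t1, $t7, 12: $t1=20%12=8
after or $t7, $t1, 7: $t7=8|7=15
after add $t1, $t7, 5: $t1=15+5=20
sw $t7, (56) → M[56]=15
halt.

20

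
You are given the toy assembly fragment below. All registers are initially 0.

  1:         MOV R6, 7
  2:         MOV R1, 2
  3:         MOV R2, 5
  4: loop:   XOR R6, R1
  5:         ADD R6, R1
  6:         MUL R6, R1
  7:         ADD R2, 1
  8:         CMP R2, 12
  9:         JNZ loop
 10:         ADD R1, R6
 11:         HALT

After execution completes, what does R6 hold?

R6=7
R1=2
R2=5
R6=7^2=5
R6=5+2=7
R6=7*2=14
R2=5+1=6
CMP R2, 12  (cmp 6,12)
JNZ loop: taken
R6=14^2=12
R6=12+2=14
R6=14*2=28
R2=6+1=7
CMP R2, 12  (cmp 7,12)
JNZ loop: taken
R6=28^2=30
R6=30+2=32
R6=32*2=64
R2=7+1=8
CMP R2, 12  (cmp 8,12)
JNZ loop: taken
R6=64^2=66
R6=66+2=68
R6=68*2=136
R2=8+1=9
CMP R2, 12  (cmp 9,12)
JNZ loop: taken
R6=136^2=138
R6=138+2=140
R6=140*2=280
R2=9+1=10
CMP R2, 12  (cmp 10,12)
JNZ loop: taken
R6=280^2=282
R6=282+2=284
R6=284*2=568
R2=10+1=11
CMP R2, 12  (cmp 11,12)
JNZ loop: taken
R6=568^2=570
R6=570+2=572
R6=572*2=1144
R2=11+1=12
CMP R2, 12  (cmp 12,12)
JNZ loop: not taken
R1=2+1144=1146
halt.

1144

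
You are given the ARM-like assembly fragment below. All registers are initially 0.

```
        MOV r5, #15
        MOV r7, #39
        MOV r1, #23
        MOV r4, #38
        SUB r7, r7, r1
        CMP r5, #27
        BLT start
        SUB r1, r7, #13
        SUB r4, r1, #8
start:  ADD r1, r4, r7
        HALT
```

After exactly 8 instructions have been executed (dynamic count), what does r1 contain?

54

MOV r5, #15 → r5=15
MOV r7, #39 → r7=39
MOV r1, #23 → r1=23
MOV r4, #38 → r4=38
SUB r7, r7, r1 → r7=39-23=16
CMP r5, #27  (cmp 15,27)
BLT start: taken
ADD r1, r4, r7 → r1=38+16=54
After step 8: r1 = 54.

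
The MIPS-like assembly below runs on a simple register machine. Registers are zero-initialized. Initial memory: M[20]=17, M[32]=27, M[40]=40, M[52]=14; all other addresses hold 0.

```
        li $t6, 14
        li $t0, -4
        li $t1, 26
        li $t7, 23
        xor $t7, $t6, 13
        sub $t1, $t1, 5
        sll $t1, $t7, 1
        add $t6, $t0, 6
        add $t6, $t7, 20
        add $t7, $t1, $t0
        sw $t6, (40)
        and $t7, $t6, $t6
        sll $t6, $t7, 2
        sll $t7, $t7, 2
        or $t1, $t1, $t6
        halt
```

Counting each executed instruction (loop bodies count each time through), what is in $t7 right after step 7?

3

li $t6, 14 → $t6=14
li $t0, -4 → $t0=-4
li $t1, 26 → $t1=26
li $t7, 23 → $t7=23
xor $t7, $t6, 13 → $t7=14^13=3
sub $t1, $t1, 5 → $t1=26-5=21
sll $t1, $t7, 1 → $t1=3<<1=6
After step 7: $t7 = 3.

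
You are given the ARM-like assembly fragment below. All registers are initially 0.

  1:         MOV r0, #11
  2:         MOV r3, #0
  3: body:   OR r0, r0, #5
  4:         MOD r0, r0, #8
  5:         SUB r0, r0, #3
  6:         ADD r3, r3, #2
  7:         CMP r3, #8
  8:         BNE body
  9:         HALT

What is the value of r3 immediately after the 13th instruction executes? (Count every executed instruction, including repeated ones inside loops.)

4

MOV r0, #11 → r0=11
MOV r3, #0 → r3=0
OR r0, r0, #5 → r0=11|5=15
MOD r0, r0, #8 → r0=15%8=7
SUB r0, r0, #3 → r0=7-3=4
ADD r3, r3, #2 → r3=0+2=2
CMP r3, #8  (cmp 2,8)
BNE body: taken
OR r0, r0, #5 → r0=4|5=5
MOD r0, r0, #8 → r0=5%8=5
SUB r0, r0, #3 → r0=5-3=2
ADD r3, r3, #2 → r3=2+2=4
CMP r3, #8  (cmp 4,8)
After step 13: r3 = 4.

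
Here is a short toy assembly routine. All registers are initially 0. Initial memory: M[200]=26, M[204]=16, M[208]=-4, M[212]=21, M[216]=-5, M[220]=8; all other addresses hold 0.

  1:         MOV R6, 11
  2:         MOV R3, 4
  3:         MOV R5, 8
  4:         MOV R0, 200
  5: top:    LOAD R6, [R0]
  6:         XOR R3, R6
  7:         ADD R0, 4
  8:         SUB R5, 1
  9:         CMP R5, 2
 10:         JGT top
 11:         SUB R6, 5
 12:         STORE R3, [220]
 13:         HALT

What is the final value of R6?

after MOV R6, 11: R6=11
after MOV R3, 4: R3=4
after MOV R5, 8: R5=8
after MOV R0, 200: R0=200
after LOAD R6, [R0]: R6=M[200]=26
after XOR R3, R6: R3=4^26=30
after ADD R0, 4: R0=200+4=204
after SUB R5, 1: R5=8-1=7
CMP R5, 2  (cmp 7,2)
JGT top: taken
after LOAD R6, [R0]: R6=M[204]=16
after XOR R3, R6: R3=30^16=14
after ADD R0, 4: R0=204+4=208
after SUB R5, 1: R5=7-1=6
CMP R5, 2  (cmp 6,2)
JGT top: taken
after LOAD R6, [R0]: R6=M[208]=-4
after XOR R3, R6: R3=14^(-4)=-14
after ADD R0, 4: R0=208+4=212
after SUB R5, 1: R5=6-1=5
CMP R5, 2  (cmp 5,2)
JGT top: taken
after LOAD R6, [R0]: R6=M[212]=21
after XOR R3, R6: R3=(-14)^21=-25
after ADD R0, 4: R0=212+4=216
after SUB R5, 1: R5=5-1=4
CMP R5, 2  (cmp 4,2)
JGT top: taken
after LOAD R6, [R0]: R6=M[216]=-5
after XOR R3, R6: R3=(-25)^(-5)=28
after ADD R0, 4: R0=216+4=220
after SUB R5, 1: R5=4-1=3
CMP R5, 2  (cmp 3,2)
JGT top: taken
after LOAD R6, [R0]: R6=M[220]=8
after XOR R3, R6: R3=28^8=20
after ADD R0, 4: R0=220+4=224
after SUB R5, 1: R5=3-1=2
CMP R5, 2  (cmp 2,2)
JGT top: not taken
after SUB R6, 5: R6=8-5=3
STORE R3, [220] → M[220]=20
halt.

3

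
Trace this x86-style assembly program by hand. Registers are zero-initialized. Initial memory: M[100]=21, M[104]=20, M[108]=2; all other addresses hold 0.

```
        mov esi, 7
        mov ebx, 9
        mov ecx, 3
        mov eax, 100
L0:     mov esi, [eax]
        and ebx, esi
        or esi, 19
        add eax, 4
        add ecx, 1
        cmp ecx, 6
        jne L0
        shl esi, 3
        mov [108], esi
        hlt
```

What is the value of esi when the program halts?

152

mov esi, 7 → esi=7
mov ebx, 9 → ebx=9
mov ecx, 3 → ecx=3
mov eax, 100 → eax=100
mov esi, [eax] → esi=M[100]=21
and ebx, esi → ebx=9&21=1
or esi, 19 → esi=21|19=23
add eax, 4 → eax=100+4=104
add ecx, 1 → ecx=3+1=4
cmp ecx, 6  (cmp 4,6)
jne L0: taken
mov esi, [eax] → esi=M[104]=20
and ebx, esi → ebx=1&20=0
or esi, 19 → esi=20|19=23
add eax, 4 → eax=104+4=108
add ecx, 1 → ecx=4+1=5
cmp ecx, 6  (cmp 5,6)
jne L0: taken
mov esi, [eax] → esi=M[108]=2
and ebx, esi → ebx=0&2=0
or esi, 19 → esi=2|19=19
add eax, 4 → eax=108+4=112
add ecx, 1 → ecx=5+1=6
cmp ecx, 6  (cmp 6,6)
jne L0: not taken
shl esi, 3 → esi=19<<3=152
mov [108], esi → M[108]=152
halt.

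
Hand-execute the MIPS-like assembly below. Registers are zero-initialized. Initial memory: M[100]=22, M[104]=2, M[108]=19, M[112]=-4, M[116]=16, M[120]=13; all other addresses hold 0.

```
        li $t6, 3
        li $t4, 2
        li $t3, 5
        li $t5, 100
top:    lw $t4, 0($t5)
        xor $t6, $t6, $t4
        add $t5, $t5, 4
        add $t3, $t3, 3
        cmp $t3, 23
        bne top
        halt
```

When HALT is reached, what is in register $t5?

after li $t6, 3: $t6=3
after li $t4, 2: $t4=2
after li $t3, 5: $t3=5
after li $t5, 100: $t5=100
after lw $t4, 0($t5): $t4=M[100]=22
after xor $t6, $t6, $t4: $t6=3^22=21
after add $t5, $t5, 4: $t5=100+4=104
after add $t3, $t3, 3: $t3=5+3=8
cmp $t3, 23  (cmp 8,23)
bne top: taken
after lw $t4, 0($t5): $t4=M[104]=2
after xor $t6, $t6, $t4: $t6=21^2=23
after add $t5, $t5, 4: $t5=104+4=108
after add $t3, $t3, 3: $t3=8+3=11
cmp $t3, 23  (cmp 11,23)
bne top: taken
after lw $t4, 0($t5): $t4=M[108]=19
after xor $t6, $t6, $t4: $t6=23^19=4
after add $t5, $t5, 4: $t5=108+4=112
after add $t3, $t3, 3: $t3=11+3=14
cmp $t3, 23  (cmp 14,23)
bne top: taken
after lw $t4, 0($t5): $t4=M[112]=-4
after xor $t6, $t6, $t4: $t6=4^(-4)=-8
after add $t5, $t5, 4: $t5=112+4=116
after add $t3, $t3, 3: $t3=14+3=17
cmp $t3, 23  (cmp 17,23)
bne top: taken
after lw $t4, 0($t5): $t4=M[116]=16
after xor $t6, $t6, $t4: $t6=(-8)^16=-24
after add $t5, $t5, 4: $t5=116+4=120
after add $t3, $t3, 3: $t3=17+3=20
cmp $t3, 23  (cmp 20,23)
bne top: taken
after lw $t4, 0($t5): $t4=M[120]=13
after xor $t6, $t6, $t4: $t6=(-24)^13=-27
after add $t5, $t5, 4: $t5=120+4=124
after add $t3, $t3, 3: $t3=20+3=23
cmp $t3, 23  (cmp 23,23)
bne top: not taken
halt.

124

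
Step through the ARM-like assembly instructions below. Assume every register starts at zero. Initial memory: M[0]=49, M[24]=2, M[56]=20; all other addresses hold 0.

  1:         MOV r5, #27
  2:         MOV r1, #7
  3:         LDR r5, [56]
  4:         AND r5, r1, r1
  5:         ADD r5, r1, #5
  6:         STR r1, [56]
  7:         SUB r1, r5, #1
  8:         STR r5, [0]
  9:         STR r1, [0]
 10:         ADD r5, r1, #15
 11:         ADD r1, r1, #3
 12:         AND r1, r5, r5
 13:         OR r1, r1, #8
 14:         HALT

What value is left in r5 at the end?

r5=27
r1=7
r5=M[56]=20
r5=7&7=7
r5=7+5=12
STR r1, [56] → M[56]=7
r1=12-1=11
STR r5, [0] → M[0]=12
STR r1, [0] → M[0]=11
r5=11+15=26
r1=11+3=14
r1=26&26=26
r1=26|8=26
halt.

26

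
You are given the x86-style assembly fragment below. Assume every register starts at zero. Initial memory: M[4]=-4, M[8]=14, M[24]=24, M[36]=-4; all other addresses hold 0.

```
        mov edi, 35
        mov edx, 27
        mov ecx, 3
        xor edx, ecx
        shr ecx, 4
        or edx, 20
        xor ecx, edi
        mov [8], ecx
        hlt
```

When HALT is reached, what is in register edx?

mov edi, 35 → edi=35
mov edx, 27 → edx=27
mov ecx, 3 → ecx=3
xor edx, ecx → edx=27^3=24
shr ecx, 4 → ecx=3>>4=0
or edx, 20 → edx=24|20=28
xor ecx, edi → ecx=0^35=35
mov [8], ecx → M[8]=35
halt.

28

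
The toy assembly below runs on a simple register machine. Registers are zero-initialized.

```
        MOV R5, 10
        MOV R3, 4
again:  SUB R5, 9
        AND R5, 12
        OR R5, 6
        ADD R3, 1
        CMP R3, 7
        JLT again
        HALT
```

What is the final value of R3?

MOV R5, 10 → R5=10
MOV R3, 4 → R3=4
SUB R5, 9 → R5=10-9=1
AND R5, 12 → R5=1&12=0
OR R5, 6 → R5=0|6=6
ADD R3, 1 → R3=4+1=5
CMP R3, 7  (cmp 5,7)
JLT again: taken
SUB R5, 9 → R5=6-9=-3
AND R5, 12 → R5=(-3)&12=12
OR R5, 6 → R5=12|6=14
ADD R3, 1 → R3=5+1=6
CMP R3, 7  (cmp 6,7)
JLT again: taken
SUB R5, 9 → R5=14-9=5
AND R5, 12 → R5=5&12=4
OR R5, 6 → R5=4|6=6
ADD R3, 1 → R3=6+1=7
CMP R3, 7  (cmp 7,7)
JLT again: not taken
halt.

7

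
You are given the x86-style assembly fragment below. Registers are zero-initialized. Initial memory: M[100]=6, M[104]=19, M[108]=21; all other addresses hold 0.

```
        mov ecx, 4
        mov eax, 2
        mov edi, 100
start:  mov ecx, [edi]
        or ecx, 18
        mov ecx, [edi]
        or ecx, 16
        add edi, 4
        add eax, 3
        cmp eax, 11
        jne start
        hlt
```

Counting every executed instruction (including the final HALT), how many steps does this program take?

28

ecx=4
eax=2
edi=100
ecx=M[100]=6
ecx=6|18=22
ecx=M[100]=6
ecx=6|16=22
edi=100+4=104
eax=2+3=5
cmp eax, 11  (cmp 5,11)
jne start: taken
ecx=M[104]=19
ecx=19|18=19
ecx=M[104]=19
ecx=19|16=19
edi=104+4=108
eax=5+3=8
cmp eax, 11  (cmp 8,11)
jne start: taken
ecx=M[108]=21
ecx=21|18=23
ecx=M[108]=21
ecx=21|16=21
edi=108+4=112
eax=8+3=11
cmp eax, 11  (cmp 11,11)
jne start: not taken
halt.
Total executed instructions: 28.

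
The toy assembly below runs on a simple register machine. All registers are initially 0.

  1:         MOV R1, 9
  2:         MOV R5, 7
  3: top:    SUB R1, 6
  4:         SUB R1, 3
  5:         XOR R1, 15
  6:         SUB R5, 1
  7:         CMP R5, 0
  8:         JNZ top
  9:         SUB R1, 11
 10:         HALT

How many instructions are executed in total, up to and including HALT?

MOV R1, 9 → R1=9
MOV R5, 7 → R5=7
SUB R1, 6 → R1=9-6=3
SUB R1, 3 → R1=3-3=0
XOR R1, 15 → R1=0^15=15
SUB R5, 1 → R5=7-1=6
CMP R5, 0  (cmp 6,0)
JNZ top: taken
SUB R1, 6 → R1=15-6=9
SUB R1, 3 → R1=9-3=6
XOR R1, 15 → R1=6^15=9
SUB R5, 1 → R5=6-1=5
CMP R5, 0  (cmp 5,0)
JNZ top: taken
SUB R1, 6 → R1=9-6=3
SUB R1, 3 → R1=3-3=0
XOR R1, 15 → R1=0^15=15
SUB R5, 1 → R5=5-1=4
CMP R5, 0  (cmp 4,0)
JNZ top: taken
SUB R1, 6 → R1=15-6=9
SUB R1, 3 → R1=9-3=6
XOR R1, 15 → R1=6^15=9
SUB R5, 1 → R5=4-1=3
CMP R5, 0  (cmp 3,0)
JNZ top: taken
SUB R1, 6 → R1=9-6=3
SUB R1, 3 → R1=3-3=0
XOR R1, 15 → R1=0^15=15
SUB R5, 1 → R5=3-1=2
CMP R5, 0  (cmp 2,0)
JNZ top: taken
SUB R1, 6 → R1=15-6=9
SUB R1, 3 → R1=9-3=6
XOR R1, 15 → R1=6^15=9
SUB R5, 1 → R5=2-1=1
CMP R5, 0  (cmp 1,0)
JNZ top: taken
SUB R1, 6 → R1=9-6=3
SUB R1, 3 → R1=3-3=0
XOR R1, 15 → R1=0^15=15
SUB R5, 1 → R5=1-1=0
CMP R5, 0  (cmp 0,0)
JNZ top: not taken
SUB R1, 11 → R1=15-11=4
halt.
Total executed instructions: 46.

46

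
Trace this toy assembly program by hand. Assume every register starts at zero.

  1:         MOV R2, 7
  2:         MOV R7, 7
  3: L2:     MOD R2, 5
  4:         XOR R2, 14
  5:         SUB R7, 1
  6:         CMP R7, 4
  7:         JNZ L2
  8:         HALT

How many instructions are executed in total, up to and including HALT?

MOV R2, 7 → R2=7
MOV R7, 7 → R7=7
MOD R2, 5 → R2=7%5=2
XOR R2, 14 → R2=2^14=12
SUB R7, 1 → R7=7-1=6
CMP R7, 4  (cmp 6,4)
JNZ L2: taken
MOD R2, 5 → R2=12%5=2
XOR R2, 14 → R2=2^14=12
SUB R7, 1 → R7=6-1=5
CMP R7, 4  (cmp 5,4)
JNZ L2: taken
MOD R2, 5 → R2=12%5=2
XOR R2, 14 → R2=2^14=12
SUB R7, 1 → R7=5-1=4
CMP R7, 4  (cmp 4,4)
JNZ L2: not taken
halt.
Total executed instructions: 18.

18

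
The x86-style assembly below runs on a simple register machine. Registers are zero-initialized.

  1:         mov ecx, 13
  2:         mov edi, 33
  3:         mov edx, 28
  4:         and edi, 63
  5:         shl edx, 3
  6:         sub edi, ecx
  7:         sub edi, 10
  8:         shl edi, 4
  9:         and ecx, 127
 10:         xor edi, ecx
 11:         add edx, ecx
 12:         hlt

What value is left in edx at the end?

after mov ecx, 13: ecx=13
after mov edi, 33: edi=33
after mov edx, 28: edx=28
after and edi, 63: edi=33&63=33
after shl edx, 3: edx=28<<3=224
after sub edi, ecx: edi=33-13=20
after sub edi, 10: edi=20-10=10
after shl edi, 4: edi=10<<4=160
after and ecx, 127: ecx=13&127=13
after xor edi, ecx: edi=160^13=173
after add edx, ecx: edx=224+13=237
halt.

237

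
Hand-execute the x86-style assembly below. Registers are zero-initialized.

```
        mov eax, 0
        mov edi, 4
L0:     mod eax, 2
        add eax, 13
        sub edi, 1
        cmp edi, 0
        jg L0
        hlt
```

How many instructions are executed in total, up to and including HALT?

23

eax=0
edi=4
eax=0%2=0
eax=0+13=13
edi=4-1=3
cmp edi, 0  (cmp 3,0)
jg L0: taken
eax=13%2=1
eax=1+13=14
edi=3-1=2
cmp edi, 0  (cmp 2,0)
jg L0: taken
eax=14%2=0
eax=0+13=13
edi=2-1=1
cmp edi, 0  (cmp 1,0)
jg L0: taken
eax=13%2=1
eax=1+13=14
edi=1-1=0
cmp edi, 0  (cmp 0,0)
jg L0: not taken
halt.
Total executed instructions: 23.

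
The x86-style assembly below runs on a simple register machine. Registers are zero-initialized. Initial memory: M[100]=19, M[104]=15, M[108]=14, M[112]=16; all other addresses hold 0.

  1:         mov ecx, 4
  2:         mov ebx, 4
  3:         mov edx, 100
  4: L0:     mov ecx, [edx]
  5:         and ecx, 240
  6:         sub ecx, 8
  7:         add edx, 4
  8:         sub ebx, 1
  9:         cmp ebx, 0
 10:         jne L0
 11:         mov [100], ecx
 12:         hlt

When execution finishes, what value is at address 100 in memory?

8

mov ecx, 4 → ecx=4
mov ebx, 4 → ebx=4
mov edx, 100 → edx=100
mov ecx, [edx] → ecx=M[100]=19
and ecx, 240 → ecx=19&240=16
sub ecx, 8 → ecx=16-8=8
add edx, 4 → edx=100+4=104
sub ebx, 1 → ebx=4-1=3
cmp ebx, 0  (cmp 3,0)
jne L0: taken
mov ecx, [edx] → ecx=M[104]=15
and ecx, 240 → ecx=15&240=0
sub ecx, 8 → ecx=0-8=-8
add edx, 4 → edx=104+4=108
sub ebx, 1 → ebx=3-1=2
cmp ebx, 0  (cmp 2,0)
jne L0: taken
mov ecx, [edx] → ecx=M[108]=14
and ecx, 240 → ecx=14&240=0
sub ecx, 8 → ecx=0-8=-8
add edx, 4 → edx=108+4=112
sub ebx, 1 → ebx=2-1=1
cmp ebx, 0  (cmp 1,0)
jne L0: taken
mov ecx, [edx] → ecx=M[112]=16
and ecx, 240 → ecx=16&240=16
sub ecx, 8 → ecx=16-8=8
add edx, 4 → edx=112+4=116
sub ebx, 1 → ebx=1-1=0
cmp ebx, 0  (cmp 0,0)
jne L0: not taken
mov [100], ecx → M[100]=8
halt.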